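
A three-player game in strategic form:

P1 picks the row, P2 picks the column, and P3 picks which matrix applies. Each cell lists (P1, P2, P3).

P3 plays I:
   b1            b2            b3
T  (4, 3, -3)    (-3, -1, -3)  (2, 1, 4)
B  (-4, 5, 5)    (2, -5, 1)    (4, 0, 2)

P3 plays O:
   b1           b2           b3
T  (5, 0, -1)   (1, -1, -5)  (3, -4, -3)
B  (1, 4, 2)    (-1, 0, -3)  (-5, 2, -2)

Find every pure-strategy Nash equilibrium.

Pure NE: (T, b1, O)

P1 against (b1, I): payoffs 4, -4 → best response T.
P1 against (b1, O): payoffs 5, 1 → best response T.
P1 against (b2, I): payoffs -3, 2 → best response B.
P1 against (b2, O): payoffs 1, -1 → best response T.
P1 against (b3, I): payoffs 2, 4 → best response B.
P1 against (b3, O): payoffs 3, -5 → best response T.
P2 against (T, I): payoffs 3, -1, 1 → best response b1.
P2 against (T, O): payoffs 0, -1, -4 → best response b1.
P2 against (B, I): payoffs 5, -5, 0 → best response b1.
P2 against (B, O): payoffs 4, 0, 2 → best response b1.
P3 against (T, b1): payoffs -3, -1 → best response O.
P3 against (T, b2): payoffs -3, -5 → best response I.
P3 against (T, b3): payoffs 4, -3 → best response I.
P3 against (B, b1): payoffs 5, 2 → best response I.
P3 against (B, b2): payoffs 1, -3 → best response I.
P3 against (B, b3): payoffs 2, -2 → best response I.
Mutual best responses: (T, b1, O).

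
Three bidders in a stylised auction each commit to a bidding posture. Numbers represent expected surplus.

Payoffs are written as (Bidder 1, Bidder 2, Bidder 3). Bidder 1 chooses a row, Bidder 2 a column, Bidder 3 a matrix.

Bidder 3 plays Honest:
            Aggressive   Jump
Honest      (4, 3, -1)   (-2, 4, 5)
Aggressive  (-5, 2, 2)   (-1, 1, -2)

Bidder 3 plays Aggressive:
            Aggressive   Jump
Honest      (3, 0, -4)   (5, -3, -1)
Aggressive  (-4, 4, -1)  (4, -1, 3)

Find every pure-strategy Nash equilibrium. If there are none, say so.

(Honest, Aggressive, Honest): Bidder 2 can switch to Jump (3 → 4). Not NE.
(Honest, Aggressive, Aggressive): Bidder 3 can switch to Honest (-4 → -1). Not NE.
(Honest, Jump, Honest): Bidder 1 can switch to Aggressive (-2 → -1). Not NE.
(Honest, Jump, Aggressive): Bidder 2 can switch to Aggressive (-3 → 0). Not NE.
(Aggressive, Aggressive, Honest): Bidder 1 can switch to Honest (-5 → 4). Not NE.
(Aggressive, Aggressive, Aggressive): Bidder 1 can switch to Honest (-4 → 3). Not NE.
(Aggressive, Jump, Honest): Bidder 2 can switch to Aggressive (1 → 2). Not NE.
(Aggressive, Jump, Aggressive): Bidder 1 can switch to Honest (4 → 5). Not NE.

There is no pure-strategy Nash equilibrium.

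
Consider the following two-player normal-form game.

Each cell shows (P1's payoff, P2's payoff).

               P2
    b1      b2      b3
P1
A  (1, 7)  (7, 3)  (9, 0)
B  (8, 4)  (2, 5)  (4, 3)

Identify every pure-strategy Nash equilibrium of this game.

No pure-strategy Nash equilibrium.

Check each profile: it is a Nash equilibrium iff no player can strictly gain by switching unilaterally.
(A, b1): P1 can switch to B (1 → 8). Not NE.
(A, b2): P2 can switch to b1 (3 → 7). Not NE.
(A, b3): P2 can switch to b1 (0 → 7). Not NE.
(B, b1): P2 can switch to b2 (4 → 5). Not NE.
(B, b2): P1 can switch to A (2 → 7). Not NE.
(B, b3): P1 can switch to A (4 → 9). Not NE.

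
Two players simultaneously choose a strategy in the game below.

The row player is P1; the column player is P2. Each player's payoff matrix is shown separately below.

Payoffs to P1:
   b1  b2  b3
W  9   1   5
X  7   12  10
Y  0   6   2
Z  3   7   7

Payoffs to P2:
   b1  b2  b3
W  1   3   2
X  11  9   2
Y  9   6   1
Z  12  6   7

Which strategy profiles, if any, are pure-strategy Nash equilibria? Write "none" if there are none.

No pure-strategy Nash equilibrium.

P1 against b1: payoffs 9, 7, 0, 3 → best response W.
P1 against b2: payoffs 1, 12, 6, 7 → best response X.
P1 against b3: payoffs 5, 10, 2, 7 → best response X.
P2 against W: payoffs 1, 3, 2 → best response b2.
P2 against X: payoffs 11, 9, 2 → best response b1.
P2 against Y: payoffs 9, 6, 1 → best response b1.
P2 against Z: payoffs 12, 6, 7 → best response b1.
No profile is a mutual best response for all players.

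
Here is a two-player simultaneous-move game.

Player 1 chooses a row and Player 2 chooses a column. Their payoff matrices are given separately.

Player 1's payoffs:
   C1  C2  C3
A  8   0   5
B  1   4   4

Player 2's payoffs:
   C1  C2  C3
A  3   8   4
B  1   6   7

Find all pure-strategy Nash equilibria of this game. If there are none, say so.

(A, C1): Player 2 can switch to C2 (3 → 8). Not NE.
(A, C2): Player 1 can switch to B (0 → 4). Not NE.
(A, C3): Player 2 can switch to C2 (4 → 8). Not NE.
(B, C1): Player 1 can switch to A (1 → 8). Not NE.
(B, C2): Player 2 can switch to C3 (6 → 7). Not NE.
(B, C3): Player 1 can switch to A (4 → 5). Not NE.

none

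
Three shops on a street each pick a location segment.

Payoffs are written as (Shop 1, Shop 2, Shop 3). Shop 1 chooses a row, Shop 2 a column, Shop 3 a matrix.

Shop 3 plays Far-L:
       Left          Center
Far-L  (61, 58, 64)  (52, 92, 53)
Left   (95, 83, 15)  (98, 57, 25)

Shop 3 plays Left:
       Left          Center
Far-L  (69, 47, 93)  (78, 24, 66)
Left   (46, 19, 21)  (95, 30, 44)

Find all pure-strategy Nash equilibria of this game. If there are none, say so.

Shop 1 against (Left, Far-L): payoffs 61, 95 → best response Left.
Shop 1 against (Left, Left): payoffs 69, 46 → best response Far-L.
Shop 1 against (Center, Far-L): payoffs 52, 98 → best response Left.
Shop 1 against (Center, Left): payoffs 78, 95 → best response Left.
Shop 2 against (Far-L, Far-L): payoffs 58, 92 → best response Center.
Shop 2 against (Far-L, Left): payoffs 47, 24 → best response Left.
Shop 2 against (Left, Far-L): payoffs 83, 57 → best response Left.
Shop 2 against (Left, Left): payoffs 19, 30 → best response Center.
Shop 3 against (Far-L, Left): payoffs 64, 93 → best response Left.
Shop 3 against (Far-L, Center): payoffs 53, 66 → best response Left.
Shop 3 against (Left, Left): payoffs 15, 21 → best response Left.
Shop 3 against (Left, Center): payoffs 25, 44 → best response Left.
Mutual best responses: (Far-L, Left, Left); (Left, Center, Left).

The pure Nash equilibria are (Far-L, Left, Left); (Left, Center, Left).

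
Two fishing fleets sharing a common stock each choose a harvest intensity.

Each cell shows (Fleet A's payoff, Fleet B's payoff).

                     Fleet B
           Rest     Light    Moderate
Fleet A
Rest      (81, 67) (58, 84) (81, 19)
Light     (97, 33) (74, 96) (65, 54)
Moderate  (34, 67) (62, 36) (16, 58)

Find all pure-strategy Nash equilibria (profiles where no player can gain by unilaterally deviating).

Fleet A against Rest: payoffs 81, 97, 34 → best response Light.
Fleet A against Light: payoffs 58, 74, 62 → best response Light.
Fleet A against Moderate: payoffs 81, 65, 16 → best response Rest.
Fleet B against Rest: payoffs 67, 84, 19 → best response Light.
Fleet B against Light: payoffs 33, 96, 54 → best response Light.
Fleet B against Moderate: payoffs 67, 36, 58 → best response Rest.
Mutual best responses: (Light, Light).

Pure NE: (Light, Light)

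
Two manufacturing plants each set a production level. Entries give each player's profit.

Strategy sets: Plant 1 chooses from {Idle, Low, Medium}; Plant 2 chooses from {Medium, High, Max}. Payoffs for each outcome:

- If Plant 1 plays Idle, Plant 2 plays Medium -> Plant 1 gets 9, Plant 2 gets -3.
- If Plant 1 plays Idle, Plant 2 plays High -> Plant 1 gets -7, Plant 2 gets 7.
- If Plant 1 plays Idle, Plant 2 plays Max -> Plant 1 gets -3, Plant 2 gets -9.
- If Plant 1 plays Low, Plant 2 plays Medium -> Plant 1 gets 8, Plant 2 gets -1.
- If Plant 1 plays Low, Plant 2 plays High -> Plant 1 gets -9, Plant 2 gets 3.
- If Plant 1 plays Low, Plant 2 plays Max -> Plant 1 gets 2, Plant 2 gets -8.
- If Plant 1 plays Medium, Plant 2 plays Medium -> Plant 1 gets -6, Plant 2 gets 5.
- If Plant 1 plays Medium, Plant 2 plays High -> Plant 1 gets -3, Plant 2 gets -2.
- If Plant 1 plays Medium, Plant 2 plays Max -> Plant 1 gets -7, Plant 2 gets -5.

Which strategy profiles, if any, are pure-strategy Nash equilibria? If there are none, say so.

Plant 1 against Medium: payoffs 9, 8, -6 → best response Idle.
Plant 1 against High: payoffs -7, -9, -3 → best response Medium.
Plant 1 against Max: payoffs -3, 2, -7 → best response Low.
Plant 2 against Idle: payoffs -3, 7, -9 → best response High.
Plant 2 against Low: payoffs -1, 3, -8 → best response High.
Plant 2 against Medium: payoffs 5, -2, -5 → best response Medium.
No profile is a mutual best response for all players.

This game has no pure Nash equilibrium.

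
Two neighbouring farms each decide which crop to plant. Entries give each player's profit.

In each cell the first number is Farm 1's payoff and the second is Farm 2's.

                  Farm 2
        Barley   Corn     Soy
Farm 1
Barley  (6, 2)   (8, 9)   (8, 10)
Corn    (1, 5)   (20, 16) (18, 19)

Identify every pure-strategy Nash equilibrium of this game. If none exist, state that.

Mark each player's best response to every combination of opponents' strategies; a profile where every player is best-responding is a pure Nash equilibrium.
Farm 1 against Barley: payoffs 6, 1 → best response Barley.
Farm 1 against Corn: payoffs 8, 20 → best response Corn.
Farm 1 against Soy: payoffs 8, 18 → best response Corn.
Farm 2 against Barley: payoffs 2, 9, 10 → best response Soy.
Farm 2 against Corn: payoffs 5, 16, 19 → best response Soy.
Mutual best responses: (Corn, Soy).

Pure NE: (Corn, Soy)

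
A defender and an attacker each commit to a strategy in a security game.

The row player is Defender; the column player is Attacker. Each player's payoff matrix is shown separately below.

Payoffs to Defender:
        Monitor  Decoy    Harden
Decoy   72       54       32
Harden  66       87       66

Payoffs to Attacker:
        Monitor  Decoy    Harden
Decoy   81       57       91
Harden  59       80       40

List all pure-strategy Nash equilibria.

For each player, find the best response to each opponent profile; mutual best responses are the pure NE.
Defender against Monitor: payoffs 72, 66 → best response Decoy.
Defender against Decoy: payoffs 54, 87 → best response Harden.
Defender against Harden: payoffs 32, 66 → best response Harden.
Attacker against Decoy: payoffs 81, 57, 91 → best response Harden.
Attacker against Harden: payoffs 59, 80, 40 → best response Decoy.
Mutual best responses: (Harden, Decoy).

The unique pure-strategy Nash equilibrium is (Harden, Decoy).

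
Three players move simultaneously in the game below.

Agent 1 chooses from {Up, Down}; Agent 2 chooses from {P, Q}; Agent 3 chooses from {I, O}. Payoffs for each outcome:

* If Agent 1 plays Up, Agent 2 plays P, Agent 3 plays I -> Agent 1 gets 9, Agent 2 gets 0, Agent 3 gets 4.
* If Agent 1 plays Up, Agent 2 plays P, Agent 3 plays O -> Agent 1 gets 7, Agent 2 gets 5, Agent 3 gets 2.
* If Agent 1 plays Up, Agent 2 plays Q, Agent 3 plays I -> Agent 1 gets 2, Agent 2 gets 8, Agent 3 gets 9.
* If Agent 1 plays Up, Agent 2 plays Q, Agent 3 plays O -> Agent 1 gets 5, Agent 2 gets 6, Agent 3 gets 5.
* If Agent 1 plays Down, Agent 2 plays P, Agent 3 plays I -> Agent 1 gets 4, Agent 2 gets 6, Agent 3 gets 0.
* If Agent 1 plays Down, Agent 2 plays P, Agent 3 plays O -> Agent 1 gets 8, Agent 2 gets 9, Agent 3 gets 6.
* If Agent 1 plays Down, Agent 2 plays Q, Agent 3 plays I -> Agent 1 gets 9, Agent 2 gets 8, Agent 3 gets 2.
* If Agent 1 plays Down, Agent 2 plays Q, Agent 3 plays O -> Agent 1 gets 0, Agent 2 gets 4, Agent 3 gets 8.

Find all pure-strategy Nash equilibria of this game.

Agent 1 against (P, I): payoffs 9, 4 → best response Up.
Agent 1 against (P, O): payoffs 7, 8 → best response Down.
Agent 1 against (Q, I): payoffs 2, 9 → best response Down.
Agent 1 against (Q, O): payoffs 5, 0 → best response Up.
Agent 2 against (Up, I): payoffs 0, 8 → best response Q.
Agent 2 against (Up, O): payoffs 5, 6 → best response Q.
Agent 2 against (Down, I): payoffs 6, 8 → best response Q.
Agent 2 against (Down, O): payoffs 9, 4 → best response P.
Agent 3 against (Up, P): payoffs 4, 2 → best response I.
Agent 3 against (Up, Q): payoffs 9, 5 → best response I.
Agent 3 against (Down, P): payoffs 0, 6 → best response O.
Agent 3 against (Down, Q): payoffs 2, 8 → best response O.
Mutual best responses: (Down, P, O).

The unique pure-strategy Nash equilibrium is (Down, P, O).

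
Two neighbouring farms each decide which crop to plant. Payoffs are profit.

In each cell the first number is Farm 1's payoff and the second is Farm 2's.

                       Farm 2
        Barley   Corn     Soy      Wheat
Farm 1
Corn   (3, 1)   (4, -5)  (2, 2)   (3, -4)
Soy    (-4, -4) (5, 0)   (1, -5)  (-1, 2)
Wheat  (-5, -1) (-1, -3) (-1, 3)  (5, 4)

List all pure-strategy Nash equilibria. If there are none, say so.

Check each profile: it is a Nash equilibrium iff no player can strictly gain by switching unilaterally.
(Corn, Barley): Farm 2 can switch to Soy (1 → 2). Not NE.
(Corn, Corn): Farm 1 can switch to Soy (4 → 5). Not NE.
(Corn, Soy): Farm 1 gets 2, best alternative 1; Farm 2 gets 2, best alternative 1. No profitable deviation — NE.
(Corn, Wheat): Farm 1 can switch to Wheat (3 → 5). Not NE.
(Soy, Barley): Farm 1 can switch to Corn (-4 → 3). Not NE.
(Soy, Corn): Farm 2 can switch to Wheat (0 → 2). Not NE.
(Soy, Soy): Farm 1 can switch to Corn (1 → 2). Not NE.
(Soy, Wheat): Farm 1 can switch to Corn (-1 → 3). Not NE.
(Wheat, Barley): Farm 1 can switch to Corn (-5 → 3). Not NE.
(Wheat, Corn): Farm 1 can switch to Corn (-1 → 4). Not NE.
(Wheat, Soy): Farm 1 can switch to Corn (-1 → 2). Not NE.
(Wheat, Wheat): Farm 1 gets 5, best alternative 3; Farm 2 gets 4, best alternative 3. No profitable deviation — NE.

Pure-strategy Nash equilibria: (Corn, Soy); (Wheat, Wheat)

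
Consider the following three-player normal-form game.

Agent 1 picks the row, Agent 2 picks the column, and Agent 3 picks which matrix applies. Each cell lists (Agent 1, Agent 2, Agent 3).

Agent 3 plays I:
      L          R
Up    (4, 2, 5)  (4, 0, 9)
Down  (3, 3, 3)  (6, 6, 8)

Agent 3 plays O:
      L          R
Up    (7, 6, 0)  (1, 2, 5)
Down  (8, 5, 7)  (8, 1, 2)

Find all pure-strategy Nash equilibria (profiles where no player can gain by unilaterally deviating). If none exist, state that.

Agent 1 against (L, I): payoffs 4, 3 → best response Up.
Agent 1 against (L, O): payoffs 7, 8 → best response Down.
Agent 1 against (R, I): payoffs 4, 6 → best response Down.
Agent 1 against (R, O): payoffs 1, 8 → best response Down.
Agent 2 against (Up, I): payoffs 2, 0 → best response L.
Agent 2 against (Up, O): payoffs 6, 2 → best response L.
Agent 2 against (Down, I): payoffs 3, 6 → best response R.
Agent 2 against (Down, O): payoffs 5, 1 → best response L.
Agent 3 against (Up, L): payoffs 5, 0 → best response I.
Agent 3 against (Up, R): payoffs 9, 5 → best response I.
Agent 3 against (Down, L): payoffs 3, 7 → best response O.
Agent 3 against (Down, R): payoffs 8, 2 → best response I.
Mutual best responses: (Up, L, I); (Down, L, O); (Down, R, I).

(Up, L, I), (Down, L, O), (Down, R, I)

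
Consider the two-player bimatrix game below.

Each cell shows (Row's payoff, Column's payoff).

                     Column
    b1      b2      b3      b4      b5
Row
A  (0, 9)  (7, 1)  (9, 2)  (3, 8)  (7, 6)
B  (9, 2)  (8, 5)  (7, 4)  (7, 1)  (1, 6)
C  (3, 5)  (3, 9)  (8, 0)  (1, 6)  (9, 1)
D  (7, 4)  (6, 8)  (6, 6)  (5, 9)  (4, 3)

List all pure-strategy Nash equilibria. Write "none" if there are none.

none

Row against b1: payoffs 0, 9, 3, 7 → best response B.
Row against b2: payoffs 7, 8, 3, 6 → best response B.
Row against b3: payoffs 9, 7, 8, 6 → best response A.
Row against b4: payoffs 3, 7, 1, 5 → best response B.
Row against b5: payoffs 7, 1, 9, 4 → best response C.
Column against A: payoffs 9, 1, 2, 8, 6 → best response b1.
Column against B: payoffs 2, 5, 4, 1, 6 → best response b5.
Column against C: payoffs 5, 9, 0, 6, 1 → best response b2.
Column against D: payoffs 4, 8, 6, 9, 3 → best response b4.
No profile is a mutual best response for all players.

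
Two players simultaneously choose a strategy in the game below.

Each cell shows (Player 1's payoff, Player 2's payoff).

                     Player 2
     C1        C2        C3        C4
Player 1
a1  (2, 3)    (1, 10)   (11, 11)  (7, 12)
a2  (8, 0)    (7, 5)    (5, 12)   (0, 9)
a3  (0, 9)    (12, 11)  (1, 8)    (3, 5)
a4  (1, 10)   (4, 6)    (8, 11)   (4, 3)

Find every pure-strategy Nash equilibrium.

Player 1 against C1: payoffs 2, 8, 0, 1 → best response a2.
Player 1 against C2: payoffs 1, 7, 12, 4 → best response a3.
Player 1 against C3: payoffs 11, 5, 1, 8 → best response a1.
Player 1 against C4: payoffs 7, 0, 3, 4 → best response a1.
Player 2 against a1: payoffs 3, 10, 11, 12 → best response C4.
Player 2 against a2: payoffs 0, 5, 12, 9 → best response C3.
Player 2 against a3: payoffs 9, 11, 8, 5 → best response C2.
Player 2 against a4: payoffs 10, 6, 11, 3 → best response C3.
Mutual best responses: (a1, C4); (a3, C2).

Pure-strategy Nash equilibria: (a1, C4); (a3, C2)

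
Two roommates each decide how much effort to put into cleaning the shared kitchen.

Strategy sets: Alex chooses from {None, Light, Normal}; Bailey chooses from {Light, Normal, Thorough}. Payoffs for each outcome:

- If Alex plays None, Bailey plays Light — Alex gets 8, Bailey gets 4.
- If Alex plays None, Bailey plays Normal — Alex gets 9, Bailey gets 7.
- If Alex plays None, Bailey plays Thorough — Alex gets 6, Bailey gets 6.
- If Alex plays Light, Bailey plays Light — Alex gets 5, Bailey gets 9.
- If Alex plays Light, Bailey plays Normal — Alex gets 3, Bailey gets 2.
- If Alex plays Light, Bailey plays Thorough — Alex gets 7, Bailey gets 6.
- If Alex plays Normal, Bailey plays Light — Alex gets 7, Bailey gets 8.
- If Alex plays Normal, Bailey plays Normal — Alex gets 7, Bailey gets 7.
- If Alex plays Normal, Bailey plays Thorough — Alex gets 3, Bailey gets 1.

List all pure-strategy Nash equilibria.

The unique pure-strategy Nash equilibrium is (None, Normal).

(None, Light): Bailey can switch to Normal (4 → 7). Not NE.
(None, Normal): Alex gets 9, best alternative 7; Bailey gets 7, best alternative 6. No profitable deviation — NE.
(None, Thorough): Alex can switch to Light (6 → 7). Not NE.
(Light, Light): Alex can switch to None (5 → 8). Not NE.
(Light, Normal): Alex can switch to None (3 → 9). Not NE.
(Light, Thorough): Bailey can switch to Light (6 → 9). Not NE.
(Normal, Light): Alex can switch to None (7 → 8). Not NE.
(Normal, Normal): Alex can switch to None (7 → 9). Not NE.
(Normal, Thorough): Alex can switch to None (3 → 6). Not NE.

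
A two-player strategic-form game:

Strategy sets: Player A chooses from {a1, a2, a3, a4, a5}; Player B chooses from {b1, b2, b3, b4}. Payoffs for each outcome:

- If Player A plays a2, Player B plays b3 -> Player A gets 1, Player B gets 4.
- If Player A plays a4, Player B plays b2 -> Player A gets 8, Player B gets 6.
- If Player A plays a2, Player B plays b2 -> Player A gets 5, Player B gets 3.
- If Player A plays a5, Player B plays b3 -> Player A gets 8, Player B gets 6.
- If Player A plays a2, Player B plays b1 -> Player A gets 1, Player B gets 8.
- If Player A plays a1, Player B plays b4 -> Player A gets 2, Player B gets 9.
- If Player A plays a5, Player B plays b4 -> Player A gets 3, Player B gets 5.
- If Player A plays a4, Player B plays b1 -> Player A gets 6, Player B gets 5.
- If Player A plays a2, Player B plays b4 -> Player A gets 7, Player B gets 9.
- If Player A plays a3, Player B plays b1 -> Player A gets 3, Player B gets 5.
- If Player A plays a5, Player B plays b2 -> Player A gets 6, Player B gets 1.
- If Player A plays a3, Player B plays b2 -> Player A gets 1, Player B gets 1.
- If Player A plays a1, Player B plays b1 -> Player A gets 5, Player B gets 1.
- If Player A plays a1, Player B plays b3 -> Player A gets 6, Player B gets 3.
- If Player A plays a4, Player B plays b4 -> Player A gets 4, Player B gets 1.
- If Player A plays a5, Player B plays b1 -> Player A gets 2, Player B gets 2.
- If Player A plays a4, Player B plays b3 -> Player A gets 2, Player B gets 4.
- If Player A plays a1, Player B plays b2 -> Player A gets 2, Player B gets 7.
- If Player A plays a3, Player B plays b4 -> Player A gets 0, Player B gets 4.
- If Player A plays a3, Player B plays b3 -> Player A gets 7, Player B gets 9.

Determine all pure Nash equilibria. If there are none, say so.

For each strategy profile, look for a profitable unilateral deviation.
(a1, b1): Player A can switch to a4 (5 → 6). Not NE.
(a1, b2): Player A can switch to a2 (2 → 5). Not NE.
(a1, b3): Player A can switch to a3 (6 → 7). Not NE.
(a1, b4): Player A can switch to a2 (2 → 7). Not NE.
(a2, b1): Player A can switch to a1 (1 → 5). Not NE.
(a2, b2): Player A can switch to a4 (5 → 8). Not NE.
(a2, b3): Player A can switch to a1 (1 → 6). Not NE.
(a2, b4): Player A gets 7, best alternative 4; Player B gets 9, best alternative 8. No profitable deviation — NE.
(a3, b1): Player A can switch to a1 (3 → 5). Not NE.
(a3, b2): Player A can switch to a1 (1 → 2). Not NE.
(a3, b3): Player A can switch to a5 (7 → 8). Not NE.
(a3, b4): Player A can switch to a1 (0 → 2). Not NE.
(a4, b1): Player B can switch to b2 (5 → 6). Not NE.
(a4, b2): Player A gets 8, best alternative 6; Player B gets 6, best alternative 5. No profitable deviation — NE.
(a5, b3): Player A gets 8, best alternative 7; Player B gets 6, best alternative 5. No profitable deviation — NE.
(The remaining 5 profiles each have a profitable deviation by the same check.)

Pure-strategy Nash equilibria: (a2, b4); (a4, b2); (a5, b3)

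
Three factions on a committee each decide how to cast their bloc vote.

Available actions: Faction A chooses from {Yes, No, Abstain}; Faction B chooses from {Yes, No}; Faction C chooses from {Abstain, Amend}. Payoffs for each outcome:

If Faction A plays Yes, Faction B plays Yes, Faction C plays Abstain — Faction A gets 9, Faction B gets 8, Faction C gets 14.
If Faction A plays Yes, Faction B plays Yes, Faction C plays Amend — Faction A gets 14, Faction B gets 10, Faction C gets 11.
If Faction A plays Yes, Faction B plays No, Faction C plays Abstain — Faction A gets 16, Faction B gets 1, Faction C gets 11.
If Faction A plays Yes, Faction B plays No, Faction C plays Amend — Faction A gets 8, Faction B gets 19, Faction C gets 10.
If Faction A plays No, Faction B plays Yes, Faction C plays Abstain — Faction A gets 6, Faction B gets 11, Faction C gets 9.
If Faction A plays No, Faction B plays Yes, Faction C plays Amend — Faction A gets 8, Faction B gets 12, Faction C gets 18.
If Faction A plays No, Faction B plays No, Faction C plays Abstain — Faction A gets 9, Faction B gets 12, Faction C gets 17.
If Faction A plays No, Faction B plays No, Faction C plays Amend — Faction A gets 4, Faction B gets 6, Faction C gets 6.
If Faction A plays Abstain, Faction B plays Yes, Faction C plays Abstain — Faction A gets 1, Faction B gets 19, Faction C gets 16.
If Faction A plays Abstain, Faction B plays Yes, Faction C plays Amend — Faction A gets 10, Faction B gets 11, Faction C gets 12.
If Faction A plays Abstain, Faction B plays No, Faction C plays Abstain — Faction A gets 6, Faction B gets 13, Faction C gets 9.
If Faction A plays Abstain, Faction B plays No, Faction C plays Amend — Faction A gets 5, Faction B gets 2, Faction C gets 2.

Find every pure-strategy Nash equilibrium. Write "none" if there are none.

Pure NE: (Yes, Yes, Abstain)

(Yes, Yes, Abstain): Faction A gets 9, best alternative 6; Faction B gets 8, best alternative 1; Faction C gets 14, best alternative 11. No profitable deviation — NE.
(Yes, Yes, Amend): Faction B can switch to No (10 → 19). Not NE.
(Yes, No, Abstain): Faction B can switch to Yes (1 → 8). Not NE.
(Yes, No, Amend): Faction C can switch to Abstain (10 → 11). Not NE.
(No, Yes, Abstain): Faction A can switch to Yes (6 → 9). Not NE.
(No, Yes, Amend): Faction A can switch to Yes (8 → 14). Not NE.
(No, No, Abstain): Faction A can switch to Yes (9 → 16). Not NE.
(No, No, Amend): Faction A can switch to Yes (4 → 8). Not NE.
(Abstain, Yes, Abstain): Faction A can switch to Yes (1 → 9). Not NE.
(The remaining 3 profiles each have a profitable deviation by the same check.)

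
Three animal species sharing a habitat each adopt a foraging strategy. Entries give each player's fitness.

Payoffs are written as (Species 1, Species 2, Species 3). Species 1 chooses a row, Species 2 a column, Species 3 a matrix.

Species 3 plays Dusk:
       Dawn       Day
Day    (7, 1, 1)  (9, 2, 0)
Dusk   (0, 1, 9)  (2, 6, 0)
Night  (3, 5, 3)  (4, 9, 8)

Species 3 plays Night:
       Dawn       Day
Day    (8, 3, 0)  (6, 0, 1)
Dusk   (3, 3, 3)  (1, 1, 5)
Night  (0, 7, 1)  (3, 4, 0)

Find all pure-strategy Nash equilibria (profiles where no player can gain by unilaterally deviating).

No pure-strategy Nash equilibrium.

For each player, find the best response to each opponent profile; mutual best responses are the pure NE.
Species 1 against (Dawn, Dusk): payoffs 7, 0, 3 → best response Day.
Species 1 against (Dawn, Night): payoffs 8, 3, 0 → best response Day.
Species 1 against (Day, Dusk): payoffs 9, 2, 4 → best response Day.
Species 1 against (Day, Night): payoffs 6, 1, 3 → best response Day.
Species 2 against (Day, Dusk): payoffs 1, 2 → best response Day.
Species 2 against (Day, Night): payoffs 3, 0 → best response Dawn.
Species 2 against (Dusk, Dusk): payoffs 1, 6 → best response Day.
Species 2 against (Dusk, Night): payoffs 3, 1 → best response Dawn.
Species 2 against (Night, Dusk): payoffs 5, 9 → best response Day.
Species 2 against (Night, Night): payoffs 7, 4 → best response Dawn.
Species 3 against (Day, Dawn): payoffs 1, 0 → best response Dusk.
Species 3 against (Day, Day): payoffs 0, 1 → best response Night.
Species 3 against (Dusk, Dawn): payoffs 9, 3 → best response Dusk.
Species 3 against (Dusk, Day): payoffs 0, 5 → best response Night.
Species 3 against (Night, Dawn): payoffs 3, 1 → best response Dusk.
Species 3 against (Night, Day): payoffs 8, 0 → best response Dusk.
No profile is a mutual best response for all players.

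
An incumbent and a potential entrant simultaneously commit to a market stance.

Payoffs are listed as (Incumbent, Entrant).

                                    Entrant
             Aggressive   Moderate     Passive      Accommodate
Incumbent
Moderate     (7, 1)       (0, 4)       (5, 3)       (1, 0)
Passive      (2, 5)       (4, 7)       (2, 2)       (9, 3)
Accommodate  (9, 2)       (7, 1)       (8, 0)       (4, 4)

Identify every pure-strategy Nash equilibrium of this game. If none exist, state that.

Check each profile: it is a Nash equilibrium iff no player can strictly gain by switching unilaterally.
(Moderate, Aggressive): Incumbent can switch to Accommodate (7 → 9). Not NE.
(Moderate, Moderate): Incumbent can switch to Passive (0 → 4). Not NE.
(Moderate, Passive): Incumbent can switch to Accommodate (5 → 8). Not NE.
(Moderate, Accommodate): Incumbent can switch to Passive (1 → 9). Not NE.
(Passive, Aggressive): Incumbent can switch to Moderate (2 → 7). Not NE.
(Passive, Moderate): Incumbent can switch to Accommodate (4 → 7). Not NE.
(The remaining 6 profiles each have a profitable deviation by the same check.)

none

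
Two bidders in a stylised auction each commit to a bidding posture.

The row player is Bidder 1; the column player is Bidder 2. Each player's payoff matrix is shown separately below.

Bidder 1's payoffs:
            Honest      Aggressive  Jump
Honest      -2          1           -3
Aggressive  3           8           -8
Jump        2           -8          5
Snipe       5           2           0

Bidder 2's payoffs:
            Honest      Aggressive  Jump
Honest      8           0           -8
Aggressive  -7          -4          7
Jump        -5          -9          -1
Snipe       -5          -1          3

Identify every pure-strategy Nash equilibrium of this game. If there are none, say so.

(Jump, Jump)

Bidder 1 against Honest: payoffs -2, 3, 2, 5 → best response Snipe.
Bidder 1 against Aggressive: payoffs 1, 8, -8, 2 → best response Aggressive.
Bidder 1 against Jump: payoffs -3, -8, 5, 0 → best response Jump.
Bidder 2 against Honest: payoffs 8, 0, -8 → best response Honest.
Bidder 2 against Aggressive: payoffs -7, -4, 7 → best response Jump.
Bidder 2 against Jump: payoffs -5, -9, -1 → best response Jump.
Bidder 2 against Snipe: payoffs -5, -1, 3 → best response Jump.
Mutual best responses: (Jump, Jump).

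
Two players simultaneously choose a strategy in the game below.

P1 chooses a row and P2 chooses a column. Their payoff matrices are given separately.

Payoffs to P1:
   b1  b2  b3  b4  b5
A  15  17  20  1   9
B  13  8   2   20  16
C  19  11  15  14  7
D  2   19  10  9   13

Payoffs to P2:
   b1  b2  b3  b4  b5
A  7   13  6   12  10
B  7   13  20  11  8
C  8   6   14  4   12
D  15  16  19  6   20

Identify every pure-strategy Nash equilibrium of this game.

Mark each player's best response to every combination of opponents' strategies; a profile where every player is best-responding is a pure Nash equilibrium.
P1 against b1: payoffs 15, 13, 19, 2 → best response C.
P1 against b2: payoffs 17, 8, 11, 19 → best response D.
P1 against b3: payoffs 20, 2, 15, 10 → best response A.
P1 against b4: payoffs 1, 20, 14, 9 → best response B.
P1 against b5: payoffs 9, 16, 7, 13 → best response B.
P2 against A: payoffs 7, 13, 6, 12, 10 → best response b2.
P2 against B: payoffs 7, 13, 20, 11, 8 → best response b3.
P2 against C: payoffs 8, 6, 14, 4, 12 → best response b3.
P2 against D: payoffs 15, 16, 19, 6, 20 → best response b5.
No profile is a mutual best response for all players.

There is no pure-strategy Nash equilibrium.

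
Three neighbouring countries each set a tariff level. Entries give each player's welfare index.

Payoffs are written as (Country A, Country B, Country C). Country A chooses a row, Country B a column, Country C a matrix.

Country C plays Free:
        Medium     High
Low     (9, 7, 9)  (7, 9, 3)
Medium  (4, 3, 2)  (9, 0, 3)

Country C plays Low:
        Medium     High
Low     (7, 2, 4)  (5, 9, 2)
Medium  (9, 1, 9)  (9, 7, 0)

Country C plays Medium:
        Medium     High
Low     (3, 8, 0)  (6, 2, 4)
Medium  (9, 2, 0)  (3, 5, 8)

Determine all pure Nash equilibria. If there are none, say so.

There is no pure-strategy Nash equilibrium.

Country A against (Medium, Free): payoffs 9, 4 → best response Low.
Country A against (Medium, Low): payoffs 7, 9 → best response Medium.
Country A against (Medium, Medium): payoffs 3, 9 → best response Medium.
Country A against (High, Free): payoffs 7, 9 → best response Medium.
Country A against (High, Low): payoffs 5, 9 → best response Medium.
Country A against (High, Medium): payoffs 6, 3 → best response Low.
Country B against (Low, Free): payoffs 7, 9 → best response High.
Country B against (Low, Low): payoffs 2, 9 → best response High.
Country B against (Low, Medium): payoffs 8, 2 → best response Medium.
Country B against (Medium, Free): payoffs 3, 0 → best response Medium.
Country B against (Medium, Low): payoffs 1, 7 → best response High.
Country B against (Medium, Medium): payoffs 2, 5 → best response High.
Country C against (Low, Medium): payoffs 9, 4, 0 → best response Free.
Country C against (Low, High): payoffs 3, 2, 4 → best response Medium.
Country C against (Medium, Medium): payoffs 2, 9, 0 → best response Low.
Country C against (Medium, High): payoffs 3, 0, 8 → best response Medium.
No profile is a mutual best response for all players.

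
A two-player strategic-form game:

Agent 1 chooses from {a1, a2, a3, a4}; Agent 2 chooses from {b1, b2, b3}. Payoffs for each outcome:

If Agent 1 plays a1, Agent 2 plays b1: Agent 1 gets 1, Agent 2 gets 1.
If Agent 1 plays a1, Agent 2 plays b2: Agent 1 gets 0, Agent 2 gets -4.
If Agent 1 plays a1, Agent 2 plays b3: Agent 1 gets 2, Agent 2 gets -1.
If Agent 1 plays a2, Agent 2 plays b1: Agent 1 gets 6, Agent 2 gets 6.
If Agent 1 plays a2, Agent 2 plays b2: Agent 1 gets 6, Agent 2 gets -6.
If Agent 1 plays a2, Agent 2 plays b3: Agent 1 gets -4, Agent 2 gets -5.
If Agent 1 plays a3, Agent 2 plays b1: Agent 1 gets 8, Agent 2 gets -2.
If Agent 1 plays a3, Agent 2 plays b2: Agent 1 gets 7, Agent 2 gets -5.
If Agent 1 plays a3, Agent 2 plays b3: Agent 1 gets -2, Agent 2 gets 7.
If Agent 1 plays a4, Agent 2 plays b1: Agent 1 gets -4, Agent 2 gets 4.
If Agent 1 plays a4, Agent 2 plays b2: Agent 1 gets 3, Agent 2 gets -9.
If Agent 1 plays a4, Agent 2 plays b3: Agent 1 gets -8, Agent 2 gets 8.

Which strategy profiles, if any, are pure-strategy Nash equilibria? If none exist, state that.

No pure-strategy Nash equilibrium.

Agent 1 against b1: payoffs 1, 6, 8, -4 → best response a3.
Agent 1 against b2: payoffs 0, 6, 7, 3 → best response a3.
Agent 1 against b3: payoffs 2, -4, -2, -8 → best response a1.
Agent 2 against a1: payoffs 1, -4, -1 → best response b1.
Agent 2 against a2: payoffs 6, -6, -5 → best response b1.
Agent 2 against a3: payoffs -2, -5, 7 → best response b3.
Agent 2 against a4: payoffs 4, -9, 8 → best response b3.
No profile is a mutual best response for all players.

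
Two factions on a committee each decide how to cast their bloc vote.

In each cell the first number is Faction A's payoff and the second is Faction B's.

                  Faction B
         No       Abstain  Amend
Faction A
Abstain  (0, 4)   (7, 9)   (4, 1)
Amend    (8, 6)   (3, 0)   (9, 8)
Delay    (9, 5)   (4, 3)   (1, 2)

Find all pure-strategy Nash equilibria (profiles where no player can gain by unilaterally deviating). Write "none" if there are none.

The pure Nash equilibria are (Abstain, Abstain) and (Amend, Amend) and (Delay, No).

Mark each player's best response to every combination of opponents' strategies; a profile where every player is best-responding is a pure Nash equilibrium.
Faction A against No: payoffs 0, 8, 9 → best response Delay.
Faction A against Abstain: payoffs 7, 3, 4 → best response Abstain.
Faction A against Amend: payoffs 4, 9, 1 → best response Amend.
Faction B against Abstain: payoffs 4, 9, 1 → best response Abstain.
Faction B against Amend: payoffs 6, 0, 8 → best response Amend.
Faction B against Delay: payoffs 5, 3, 2 → best response No.
Mutual best responses: (Abstain, Abstain); (Amend, Amend); (Delay, No).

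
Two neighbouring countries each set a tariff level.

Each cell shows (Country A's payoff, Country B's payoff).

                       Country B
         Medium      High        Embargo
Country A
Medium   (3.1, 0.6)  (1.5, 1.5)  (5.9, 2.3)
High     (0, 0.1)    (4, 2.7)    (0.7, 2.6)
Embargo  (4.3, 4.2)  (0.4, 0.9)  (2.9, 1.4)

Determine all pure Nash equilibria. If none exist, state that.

Country A against Medium: payoffs 3.1, 0, 4.3 → best response Embargo.
Country A against High: payoffs 1.5, 4, 0.4 → best response High.
Country A against Embargo: payoffs 5.9, 0.7, 2.9 → best response Medium.
Country B against Medium: payoffs 0.6, 1.5, 2.3 → best response Embargo.
Country B against High: payoffs 0.1, 2.7, 2.6 → best response High.
Country B against Embargo: payoffs 4.2, 0.9, 1.4 → best response Medium.
Mutual best responses: (Medium, Embargo); (High, High); (Embargo, Medium).

Pure-strategy Nash equilibria: (Medium, Embargo), (High, High), (Embargo, Medium)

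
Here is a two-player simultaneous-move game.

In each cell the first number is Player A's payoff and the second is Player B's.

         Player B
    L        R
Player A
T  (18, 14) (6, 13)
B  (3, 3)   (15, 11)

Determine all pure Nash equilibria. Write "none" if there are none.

Pure-strategy Nash equilibria: (T, L), (B, R)

(T, L): Player A gets 18, best alternative 3; Player B gets 14, best alternative 13. No profitable deviation — NE.
(T, R): Player A can switch to B (6 → 15). Not NE.
(B, L): Player A can switch to T (3 → 18). Not NE.
(B, R): Player A gets 15, best alternative 6; Player B gets 11, best alternative 3. No profitable deviation — NE.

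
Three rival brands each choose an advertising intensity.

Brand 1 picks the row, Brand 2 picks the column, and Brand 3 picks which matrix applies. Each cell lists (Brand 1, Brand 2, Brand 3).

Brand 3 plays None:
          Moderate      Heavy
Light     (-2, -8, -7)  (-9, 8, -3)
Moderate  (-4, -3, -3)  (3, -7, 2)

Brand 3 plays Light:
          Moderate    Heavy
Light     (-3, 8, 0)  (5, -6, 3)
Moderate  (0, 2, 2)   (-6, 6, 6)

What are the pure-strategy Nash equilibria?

No pure-strategy Nash equilibrium.

Brand 1 against (Moderate, None): payoffs -2, -4 → best response Light.
Brand 1 against (Moderate, Light): payoffs -3, 0 → best response Moderate.
Brand 1 against (Heavy, None): payoffs -9, 3 → best response Moderate.
Brand 1 against (Heavy, Light): payoffs 5, -6 → best response Light.
Brand 2 against (Light, None): payoffs -8, 8 → best response Heavy.
Brand 2 against (Light, Light): payoffs 8, -6 → best response Moderate.
Brand 2 against (Moderate, None): payoffs -3, -7 → best response Moderate.
Brand 2 against (Moderate, Light): payoffs 2, 6 → best response Heavy.
Brand 3 against (Light, Moderate): payoffs -7, 0 → best response Light.
Brand 3 against (Light, Heavy): payoffs -3, 3 → best response Light.
Brand 3 against (Moderate, Moderate): payoffs -3, 2 → best response Light.
Brand 3 against (Moderate, Heavy): payoffs 2, 6 → best response Light.
No profile is a mutual best response for all players.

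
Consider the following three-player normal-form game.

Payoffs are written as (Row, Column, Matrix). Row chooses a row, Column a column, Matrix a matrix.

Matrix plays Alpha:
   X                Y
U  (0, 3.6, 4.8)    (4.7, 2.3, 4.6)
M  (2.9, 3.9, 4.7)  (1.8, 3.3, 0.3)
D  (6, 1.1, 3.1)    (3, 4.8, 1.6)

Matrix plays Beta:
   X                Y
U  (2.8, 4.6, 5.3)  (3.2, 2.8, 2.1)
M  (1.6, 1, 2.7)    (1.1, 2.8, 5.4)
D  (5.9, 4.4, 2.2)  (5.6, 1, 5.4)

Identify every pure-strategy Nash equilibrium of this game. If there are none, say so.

No pure-strategy Nash equilibrium.

Row against (X, Alpha): payoffs 0, 2.9, 6 → best response D.
Row against (X, Beta): payoffs 2.8, 1.6, 5.9 → best response D.
Row against (Y, Alpha): payoffs 4.7, 1.8, 3 → best response U.
Row against (Y, Beta): payoffs 3.2, 1.1, 5.6 → best response D.
Column against (U, Alpha): payoffs 3.6, 2.3 → best response X.
Column against (U, Beta): payoffs 4.6, 2.8 → best response X.
Column against (M, Alpha): payoffs 3.9, 3.3 → best response X.
Column against (M, Beta): payoffs 1, 2.8 → best response Y.
Column against (D, Alpha): payoffs 1.1, 4.8 → best response Y.
Column against (D, Beta): payoffs 4.4, 1 → best response X.
Matrix against (U, X): payoffs 4.8, 5.3 → best response Beta.
Matrix against (U, Y): payoffs 4.6, 2.1 → best response Alpha.
Matrix against (M, X): payoffs 4.7, 2.7 → best response Alpha.
Matrix against (M, Y): payoffs 0.3, 5.4 → best response Beta.
Matrix against (D, X): payoffs 3.1, 2.2 → best response Alpha.
Matrix against (D, Y): payoffs 1.6, 5.4 → best response Beta.
No profile is a mutual best response for all players.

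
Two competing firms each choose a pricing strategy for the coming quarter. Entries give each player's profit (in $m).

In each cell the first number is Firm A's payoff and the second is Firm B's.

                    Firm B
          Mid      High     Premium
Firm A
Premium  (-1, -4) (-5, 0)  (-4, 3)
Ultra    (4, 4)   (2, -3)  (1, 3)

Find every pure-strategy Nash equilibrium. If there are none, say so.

(Premium, Mid): Firm A can switch to Ultra (-1 → 4). Not NE.
(Premium, High): Firm A can switch to Ultra (-5 → 2). Not NE.
(Premium, Premium): Firm A can switch to Ultra (-4 → 1). Not NE.
(Ultra, Mid): Firm A gets 4, best alternative -1; Firm B gets 4, best alternative 3. No profitable deviation — NE.
(Ultra, High): Firm B can switch to Mid (-3 → 4). Not NE.
(Ultra, Premium): Firm B can switch to Mid (3 → 4). Not NE.

(Ultra, Mid)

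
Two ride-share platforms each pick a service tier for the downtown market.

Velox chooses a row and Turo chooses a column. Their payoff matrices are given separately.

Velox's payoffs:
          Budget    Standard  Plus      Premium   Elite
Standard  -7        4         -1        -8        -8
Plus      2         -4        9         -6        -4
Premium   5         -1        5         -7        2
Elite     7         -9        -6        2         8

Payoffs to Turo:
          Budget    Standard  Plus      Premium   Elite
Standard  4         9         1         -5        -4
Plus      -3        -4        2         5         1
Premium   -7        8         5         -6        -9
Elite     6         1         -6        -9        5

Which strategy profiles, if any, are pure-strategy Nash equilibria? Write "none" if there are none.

(Standard, Standard), (Elite, Budget)

Velox against Budget: payoffs -7, 2, 5, 7 → best response Elite.
Velox against Standard: payoffs 4, -4, -1, -9 → best response Standard.
Velox against Plus: payoffs -1, 9, 5, -6 → best response Plus.
Velox against Premium: payoffs -8, -6, -7, 2 → best response Elite.
Velox against Elite: payoffs -8, -4, 2, 8 → best response Elite.
Turo against Standard: payoffs 4, 9, 1, -5, -4 → best response Standard.
Turo against Plus: payoffs -3, -4, 2, 5, 1 → best response Premium.
Turo against Premium: payoffs -7, 8, 5, -6, -9 → best response Standard.
Turo against Elite: payoffs 6, 1, -6, -9, 5 → best response Budget.
Mutual best responses: (Standard, Standard); (Elite, Budget).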